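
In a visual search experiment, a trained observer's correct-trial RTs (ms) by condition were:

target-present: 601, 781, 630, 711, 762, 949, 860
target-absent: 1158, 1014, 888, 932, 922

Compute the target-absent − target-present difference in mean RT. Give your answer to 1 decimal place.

M(target-present) = 5294/7 = 756.286
M(target-absent) = 4914/5 = 982.800
Difference = 982.800 − 756.286 = 226.514 ms

226.5 ms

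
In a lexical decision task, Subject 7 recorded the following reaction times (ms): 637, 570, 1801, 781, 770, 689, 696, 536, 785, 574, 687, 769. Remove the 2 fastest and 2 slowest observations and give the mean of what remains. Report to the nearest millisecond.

700 ms

Sorted: 536, 570, 574, 637, 687, 689, 696, 769, 770, 781, 785, 1801
Drop lowest 2 (536, 570) and highest 2 (785, 1801)
Remaining (n=8): Σ = 5603, mean = 5603/8 = 700.375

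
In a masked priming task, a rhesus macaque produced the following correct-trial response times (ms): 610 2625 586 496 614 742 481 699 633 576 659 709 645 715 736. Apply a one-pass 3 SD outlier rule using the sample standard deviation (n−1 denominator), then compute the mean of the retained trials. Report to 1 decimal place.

635.8 ms

n = 15, ΣRT = 11526, M = 768.400
Σ(x−M)² = 3781453.60; s = √(3781453.60/14) = 519.715
Cutoffs: 768.400 ± 3·519.715 → [-790.7, 2327.5]
Outside: 2625 → excluded.
Retained (n=14): Σ = 8901, mean = 8901/14 = 635.786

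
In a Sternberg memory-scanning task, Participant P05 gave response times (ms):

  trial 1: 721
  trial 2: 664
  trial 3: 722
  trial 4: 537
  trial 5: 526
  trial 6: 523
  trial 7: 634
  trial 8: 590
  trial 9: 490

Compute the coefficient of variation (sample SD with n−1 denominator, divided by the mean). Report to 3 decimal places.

0.147

n = 9, Σ = 5407, M = 600.7778
Σ(x−M)² = 62345.556; s = √(62345.556/8) = 88.2791
CV = 88.2791 / 600.7778 = 0.14694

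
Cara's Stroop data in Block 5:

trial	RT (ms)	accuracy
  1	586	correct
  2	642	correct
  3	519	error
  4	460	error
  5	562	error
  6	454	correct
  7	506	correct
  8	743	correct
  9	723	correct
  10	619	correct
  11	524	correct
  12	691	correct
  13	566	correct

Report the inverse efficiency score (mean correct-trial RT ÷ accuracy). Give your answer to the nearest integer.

Correct trials (n=10): 586, 642, 454, 506, 743, 723, 619, 524, 691, 566
Mean correct RT = 6054/10 = 605.4000 ms
Proportion correct = 10/13
IES = 605.4000 / (10/13) = 787.020 ms

787 ms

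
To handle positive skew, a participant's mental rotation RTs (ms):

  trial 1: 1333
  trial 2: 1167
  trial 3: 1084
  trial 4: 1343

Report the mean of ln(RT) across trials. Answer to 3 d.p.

7.112

ln(RT): 7.1952, 7.0622, 6.9884, 7.2027
Σ ln(RT) = 28.4485
Mean = 28.4485/4 = 7.11211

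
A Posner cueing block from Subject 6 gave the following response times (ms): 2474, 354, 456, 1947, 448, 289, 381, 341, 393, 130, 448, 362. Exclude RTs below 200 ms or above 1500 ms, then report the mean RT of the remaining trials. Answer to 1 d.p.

Excluded: 130, 1947, 2474
Retained (n=9): Σ = 3472
Mean = 3472/9 = 385.7778

385.8 ms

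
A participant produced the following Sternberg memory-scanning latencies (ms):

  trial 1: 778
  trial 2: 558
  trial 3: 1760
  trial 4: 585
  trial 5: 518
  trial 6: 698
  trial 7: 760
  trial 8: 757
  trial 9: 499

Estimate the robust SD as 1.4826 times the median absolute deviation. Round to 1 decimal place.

167.5 ms

Sorted: 499, 518, 558, 585, 698, 757, 760, 778, 1760 → median = 698
|x − 698| sorted: 0, 59, 62, 80, 113, 140, 180, 199, 1062 → MAD = 113
Robust SD ≈ 1.4826 × 113 = 167.534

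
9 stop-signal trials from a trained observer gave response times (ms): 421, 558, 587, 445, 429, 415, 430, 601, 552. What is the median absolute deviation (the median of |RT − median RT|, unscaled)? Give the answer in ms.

30 ms

Sorted: 415, 421, 429, 430, 445, 552, 558, 587, 601 → median = 445
|x − 445|: 24, 113, 142, 0, 16, 30, 15, 156, 107
Sorted deviations: 0, 15, 16, 24, 30, 107, 113, 142, 156 → MAD = 30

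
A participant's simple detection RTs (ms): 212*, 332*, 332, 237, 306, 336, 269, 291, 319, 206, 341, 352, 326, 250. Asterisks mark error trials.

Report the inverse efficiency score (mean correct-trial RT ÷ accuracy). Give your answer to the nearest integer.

347 ms

Correct trials (n=12): 332, 237, 306, 336, 269, 291, 319, 206, 341, 352, 326, 250
Mean correct RT = 3565/12 = 297.0833 ms
Proportion correct = 12/14
IES = 297.0833 / (12/14) = 346.597 ms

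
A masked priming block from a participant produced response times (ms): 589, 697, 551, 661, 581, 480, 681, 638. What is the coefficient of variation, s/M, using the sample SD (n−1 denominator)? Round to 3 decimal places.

0.120

n = 8, Σ = 4878, M = 609.7500
Σ(x−M)² = 37657.500; s = √(37657.500/7) = 73.3460
CV = 73.3460 / 609.7500 = 0.12029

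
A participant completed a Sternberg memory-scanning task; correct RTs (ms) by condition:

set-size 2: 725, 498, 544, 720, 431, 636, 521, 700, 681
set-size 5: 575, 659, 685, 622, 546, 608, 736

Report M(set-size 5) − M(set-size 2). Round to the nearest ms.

27 ms

M(set-size 2) = 5456/9 = 606.222
M(set-size 5) = 4431/7 = 633.000
Difference = 633.000 − 606.222 = 26.778 ms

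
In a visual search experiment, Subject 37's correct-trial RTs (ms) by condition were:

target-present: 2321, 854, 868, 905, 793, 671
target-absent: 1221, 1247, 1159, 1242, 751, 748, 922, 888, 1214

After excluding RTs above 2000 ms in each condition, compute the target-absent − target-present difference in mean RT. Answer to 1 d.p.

225.4 ms

target-present: exclude 2321
M(target-present) = 4091/5 = 818.200
M(target-absent) = 9392/9 = 1043.556
Difference = 1043.556 − 818.200 = 225.356 ms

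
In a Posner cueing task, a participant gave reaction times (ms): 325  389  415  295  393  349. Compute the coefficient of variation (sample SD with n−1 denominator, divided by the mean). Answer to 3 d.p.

n = 6, Σ = 2166, M = 361.0000
Σ(x−M)² = 10520.000; s = √(10520.000/5) = 45.8694
CV = 45.8694 / 361.0000 = 0.12706

0.127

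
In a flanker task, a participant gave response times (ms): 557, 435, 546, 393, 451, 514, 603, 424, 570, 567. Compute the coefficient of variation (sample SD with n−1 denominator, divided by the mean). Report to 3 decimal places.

n = 10, Σ = 5060, M = 506.0000
Σ(x−M)² = 49050.000; s = √(49050.000/9) = 73.8241
CV = 73.8241 / 506.0000 = 0.14590

0.146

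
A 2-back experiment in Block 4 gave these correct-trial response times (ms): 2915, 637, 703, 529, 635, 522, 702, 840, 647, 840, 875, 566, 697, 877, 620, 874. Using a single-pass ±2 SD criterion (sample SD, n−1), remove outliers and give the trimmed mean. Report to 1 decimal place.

n = 16, ΣRT = 13479, M = 842.438
Σ(x−M)² = 4809345.94; s = √(4809345.94/15) = 566.236
Cutoffs: 842.438 ± 2·566.236 → [-290.0, 1974.9]
Outside: 2915 → excluded.
Retained (n=15): Σ = 10564, mean = 10564/15 = 704.267

704.3 ms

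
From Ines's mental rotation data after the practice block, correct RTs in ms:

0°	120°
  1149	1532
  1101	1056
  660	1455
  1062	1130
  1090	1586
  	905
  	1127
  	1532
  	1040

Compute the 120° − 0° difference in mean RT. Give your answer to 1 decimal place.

M(0°) = 5062/5 = 1012.400
M(120°) = 11363/9 = 1262.556
Difference = 1262.556 − 1012.400 = 250.156 ms

250.2 ms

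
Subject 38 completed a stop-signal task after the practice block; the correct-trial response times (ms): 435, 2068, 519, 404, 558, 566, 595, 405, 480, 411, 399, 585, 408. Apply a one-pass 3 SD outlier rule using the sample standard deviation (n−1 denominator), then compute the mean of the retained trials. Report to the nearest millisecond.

n = 13, ΣRT = 7833, M = 602.538
Σ(x−M)² = 2395723.23; s = √(2395723.23/12) = 446.815
Cutoffs: 602.538 ± 3·446.815 → [-737.9, 1943.0]
Outside: 2068 → excluded.
Retained (n=12): Σ = 5765, mean = 5765/12 = 480.417

480 ms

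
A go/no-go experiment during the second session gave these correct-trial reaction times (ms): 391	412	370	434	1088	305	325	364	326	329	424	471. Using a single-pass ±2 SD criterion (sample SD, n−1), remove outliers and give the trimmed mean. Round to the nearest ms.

n = 12, ΣRT = 5239, M = 436.583
Σ(x−M)² = 491644.92; s = √(491644.92/11) = 211.412
Cutoffs: 436.583 ± 2·211.412 → [13.8, 859.4]
Outside: 1088 → excluded.
Retained (n=11): Σ = 4151, mean = 4151/11 = 377.364

377 ms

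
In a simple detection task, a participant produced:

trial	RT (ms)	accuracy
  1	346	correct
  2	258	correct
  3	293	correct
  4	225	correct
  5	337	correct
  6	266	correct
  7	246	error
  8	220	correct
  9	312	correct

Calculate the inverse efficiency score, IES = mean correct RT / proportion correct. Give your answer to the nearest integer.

317 ms

Correct trials (n=8): 346, 258, 293, 225, 337, 266, 220, 312
Mean correct RT = 2257/8 = 282.1250 ms
Proportion correct = 8/9
IES = 282.1250 / (8/9) = 317.391 ms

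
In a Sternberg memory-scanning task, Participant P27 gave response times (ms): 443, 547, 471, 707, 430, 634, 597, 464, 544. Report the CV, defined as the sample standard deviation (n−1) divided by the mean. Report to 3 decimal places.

n = 9, Σ = 4837, M = 537.4444
Σ(x−M)² = 72026.222; s = √(72026.222/8) = 94.8856
CV = 94.8856 / 537.4444 = 0.17655

0.177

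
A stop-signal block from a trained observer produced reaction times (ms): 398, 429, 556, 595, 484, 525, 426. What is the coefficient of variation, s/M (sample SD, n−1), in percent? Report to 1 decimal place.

n = 7, Σ = 3413, M = 487.5714
Σ(x−M)² = 32881.714; s = √(32881.714/6) = 74.0290
CV = 74.0290 / 487.5714 = 0.15183 = 15.183%

15.2%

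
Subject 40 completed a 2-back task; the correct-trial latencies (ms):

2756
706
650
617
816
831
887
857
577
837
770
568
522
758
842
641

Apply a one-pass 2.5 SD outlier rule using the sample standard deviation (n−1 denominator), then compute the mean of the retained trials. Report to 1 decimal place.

725.3 ms

n = 16, ΣRT = 13635, M = 852.188
Σ(x−M)² = 4071134.44; s = √(4071134.44/15) = 520.969
Cutoffs: 852.188 ± 2.5·520.969 → [-450.2, 2154.6]
Outside: 2756 → excluded.
Retained (n=15): Σ = 10879, mean = 10879/15 = 725.267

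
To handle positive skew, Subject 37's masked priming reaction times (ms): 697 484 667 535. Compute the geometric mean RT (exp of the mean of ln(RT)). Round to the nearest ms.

589 ms

ln(RT): 6.5468, 6.1821, 6.5028, 6.2823
Mean ln(RT) = 25.5139/4 = 6.37848
Geometric mean = exp(6.37848) = 589.03 ms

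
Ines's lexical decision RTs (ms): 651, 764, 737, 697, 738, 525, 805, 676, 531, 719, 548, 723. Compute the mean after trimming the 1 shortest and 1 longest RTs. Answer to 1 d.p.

Sorted: 525, 531, 548, 651, 676, 697, 719, 723, 737, 738, 764, 805
Drop lowest 1 (525) and highest 1 (805)
Remaining (n=10): Σ = 6784, mean = 6784/10 = 678.400

678.4 ms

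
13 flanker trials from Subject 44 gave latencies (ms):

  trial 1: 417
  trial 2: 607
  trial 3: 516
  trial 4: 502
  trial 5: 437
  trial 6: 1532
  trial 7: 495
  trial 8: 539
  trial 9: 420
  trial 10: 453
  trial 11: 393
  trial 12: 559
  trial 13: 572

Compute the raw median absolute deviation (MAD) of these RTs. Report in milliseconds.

65 ms

Sorted: 393, 417, 420, 437, 453, 495, 502, 516, 539, 559, 572, 607, 1532 → median = 502
|x − 502|: 85, 105, 14, 0, 65, 1030, 7, 37, 82, 49, 109, 57, 70
Sorted deviations: 0, 7, 14, 37, 49, 57, 65, 70, 82, 85, 105, 109, 1030 → MAD = 65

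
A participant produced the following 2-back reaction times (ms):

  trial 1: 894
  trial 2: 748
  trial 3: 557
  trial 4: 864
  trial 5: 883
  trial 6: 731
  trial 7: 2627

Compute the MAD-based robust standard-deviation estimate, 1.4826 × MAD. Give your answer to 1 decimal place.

172.0 ms

Sorted: 557, 731, 748, 864, 883, 894, 2627 → median = 864
|x − 864| sorted: 0, 19, 30, 116, 133, 307, 1763 → MAD = 116
Robust SD ≈ 1.4826 × 116 = 171.982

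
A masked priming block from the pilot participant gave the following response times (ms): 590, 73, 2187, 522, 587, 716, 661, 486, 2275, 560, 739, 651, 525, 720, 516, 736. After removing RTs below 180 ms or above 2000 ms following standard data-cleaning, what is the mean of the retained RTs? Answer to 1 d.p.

616.1 ms

Excluded: 73, 2187, 2275
Retained (n=13): Σ = 8009
Mean = 8009/13 = 616.0769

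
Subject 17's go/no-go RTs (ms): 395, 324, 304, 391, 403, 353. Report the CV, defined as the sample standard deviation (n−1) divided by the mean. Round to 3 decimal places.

0.114

n = 6, Σ = 2170, M = 361.6667
Σ(x−M)² = 8499.333; s = √(8499.333/5) = 41.2294
CV = 41.2294 / 361.6667 = 0.11400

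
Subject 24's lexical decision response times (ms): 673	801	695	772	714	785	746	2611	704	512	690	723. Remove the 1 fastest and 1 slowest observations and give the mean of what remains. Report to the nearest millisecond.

730 ms

Sorted: 512, 673, 690, 695, 704, 714, 723, 746, 772, 785, 801, 2611
Drop lowest 1 (512) and highest 1 (2611)
Remaining (n=10): Σ = 7303, mean = 7303/10 = 730.300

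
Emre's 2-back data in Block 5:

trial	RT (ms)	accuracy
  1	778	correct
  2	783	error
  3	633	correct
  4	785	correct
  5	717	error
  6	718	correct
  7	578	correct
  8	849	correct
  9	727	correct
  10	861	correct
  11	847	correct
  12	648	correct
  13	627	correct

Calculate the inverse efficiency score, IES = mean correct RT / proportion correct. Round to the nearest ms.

865 ms

Correct trials (n=11): 778, 633, 785, 718, 578, 849, 727, 861, 847, 648, 627
Mean correct RT = 8051/11 = 731.9091 ms
Proportion correct = 11/13
IES = 731.9091 / (11/13) = 864.983 ms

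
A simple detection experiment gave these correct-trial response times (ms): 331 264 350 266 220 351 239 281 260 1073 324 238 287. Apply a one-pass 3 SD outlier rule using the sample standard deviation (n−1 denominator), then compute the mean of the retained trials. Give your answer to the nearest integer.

n = 13, ΣRT = 4484, M = 344.923
Σ(x−M)² = 596478.92; s = √(596478.92/12) = 222.950
Cutoffs: 344.923 ± 3·222.950 → [-323.9, 1013.8]
Outside: 1073 → excluded.
Retained (n=12): Σ = 3411, mean = 3411/12 = 284.250

284 ms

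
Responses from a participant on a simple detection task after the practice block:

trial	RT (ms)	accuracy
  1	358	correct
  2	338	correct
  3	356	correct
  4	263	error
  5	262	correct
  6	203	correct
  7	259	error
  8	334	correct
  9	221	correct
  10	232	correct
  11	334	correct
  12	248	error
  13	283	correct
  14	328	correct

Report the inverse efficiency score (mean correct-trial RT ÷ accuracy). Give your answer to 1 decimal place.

Correct trials (n=11): 358, 338, 356, 262, 203, 334, 221, 232, 334, 283, 328
Mean correct RT = 3249/11 = 295.3636 ms
Proportion correct = 11/14
IES = 295.3636 / (11/14) = 375.917 ms

375.9 ms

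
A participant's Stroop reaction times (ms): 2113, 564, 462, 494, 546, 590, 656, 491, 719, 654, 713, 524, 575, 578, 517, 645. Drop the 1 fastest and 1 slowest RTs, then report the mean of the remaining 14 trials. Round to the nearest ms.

590 ms

Sorted: 462, 491, 494, 517, 524, 546, 564, 575, 578, 590, 645, 654, 656, 713, 719, 2113
Drop lowest 1 (462) and highest 1 (2113)
Remaining (n=14): Σ = 8266, mean = 8266/14 = 590.429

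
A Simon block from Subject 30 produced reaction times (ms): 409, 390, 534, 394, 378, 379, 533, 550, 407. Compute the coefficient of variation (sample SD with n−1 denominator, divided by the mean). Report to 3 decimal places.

n = 9, Σ = 3974, M = 441.5556
Σ(x−M)² = 43794.222; s = √(43794.222/8) = 73.9884
CV = 73.9884 / 441.5556 = 0.16756

0.168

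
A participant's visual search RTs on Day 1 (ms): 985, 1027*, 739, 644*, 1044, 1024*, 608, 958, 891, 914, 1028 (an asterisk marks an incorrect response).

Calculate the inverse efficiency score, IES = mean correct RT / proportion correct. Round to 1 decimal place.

Correct trials (n=8): 985, 739, 1044, 608, 958, 891, 914, 1028
Mean correct RT = 7167/8 = 895.8750 ms
Proportion correct = 8/11
IES = 895.8750 / (8/11) = 1231.828 ms

1231.8 ms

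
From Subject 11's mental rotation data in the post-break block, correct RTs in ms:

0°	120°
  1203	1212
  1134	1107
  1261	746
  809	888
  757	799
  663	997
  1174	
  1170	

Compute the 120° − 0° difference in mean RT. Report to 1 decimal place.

M(0°) = 8171/8 = 1021.375
M(120°) = 5749/6 = 958.167
Difference = 958.167 − 1021.375 = -63.208 ms

-63.2 ms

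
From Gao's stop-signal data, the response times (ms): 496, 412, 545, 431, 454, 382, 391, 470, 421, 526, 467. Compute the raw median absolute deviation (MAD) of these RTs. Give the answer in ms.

42 ms

Sorted: 382, 391, 412, 421, 431, 454, 467, 470, 496, 526, 545 → median = 454
|x − 454|: 42, 42, 91, 23, 0, 72, 63, 16, 33, 72, 13
Sorted deviations: 0, 13, 16, 23, 33, 42, 42, 63, 72, 72, 91 → MAD = 42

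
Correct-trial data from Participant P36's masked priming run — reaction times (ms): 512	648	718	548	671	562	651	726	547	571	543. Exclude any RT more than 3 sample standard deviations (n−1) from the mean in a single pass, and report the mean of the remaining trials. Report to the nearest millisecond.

609 ms

n = 11, ΣRT = 6697, M = 608.818
Σ(x−M)² = 57681.64; s = √(57681.64/10) = 75.948
Cutoffs: 608.818 ± 3·75.948 → [381.0, 836.7]
No RTs fall outside the cutoffs; all 11 retained. Mean = 6697/11 = 608.818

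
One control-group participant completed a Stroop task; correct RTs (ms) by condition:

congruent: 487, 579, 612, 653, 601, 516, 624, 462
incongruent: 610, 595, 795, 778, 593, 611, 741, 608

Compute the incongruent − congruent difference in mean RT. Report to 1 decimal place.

M(congruent) = 4534/8 = 566.750
M(incongruent) = 5331/8 = 666.375
Difference = 666.375 − 566.750 = 99.625 ms

99.6 ms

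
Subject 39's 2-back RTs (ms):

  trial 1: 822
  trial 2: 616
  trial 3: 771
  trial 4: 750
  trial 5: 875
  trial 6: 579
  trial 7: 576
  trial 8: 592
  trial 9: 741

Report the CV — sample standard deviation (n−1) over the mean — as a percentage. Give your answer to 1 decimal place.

16.2%

n = 9, Σ = 6322, M = 702.4444
Σ(x−M)² = 103414.222; s = √(103414.222/8) = 113.6960
CV = 113.6960 / 702.4444 = 0.16186 = 16.186%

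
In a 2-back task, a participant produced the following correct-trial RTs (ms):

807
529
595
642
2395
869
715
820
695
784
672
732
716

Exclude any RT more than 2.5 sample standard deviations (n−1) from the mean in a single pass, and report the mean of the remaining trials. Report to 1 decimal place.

n = 13, ΣRT = 10971, M = 843.923
Σ(x−M)² = 2711154.92; s = √(2711154.92/12) = 475.320
Cutoffs: 843.923 ± 2.5·475.320 → [-344.4, 2032.2]
Outside: 2395 → excluded.
Retained (n=12): Σ = 8576, mean = 8576/12 = 714.667

714.7 ms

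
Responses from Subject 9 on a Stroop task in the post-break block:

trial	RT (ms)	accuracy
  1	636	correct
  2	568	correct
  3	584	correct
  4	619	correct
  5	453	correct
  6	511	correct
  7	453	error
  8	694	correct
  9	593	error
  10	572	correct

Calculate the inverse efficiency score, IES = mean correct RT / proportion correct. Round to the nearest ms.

725 ms

Correct trials (n=8): 636, 568, 584, 619, 453, 511, 694, 572
Mean correct RT = 4637/8 = 579.6250 ms
Proportion correct = 8/10
IES = 579.6250 / (8/10) = 724.531 ms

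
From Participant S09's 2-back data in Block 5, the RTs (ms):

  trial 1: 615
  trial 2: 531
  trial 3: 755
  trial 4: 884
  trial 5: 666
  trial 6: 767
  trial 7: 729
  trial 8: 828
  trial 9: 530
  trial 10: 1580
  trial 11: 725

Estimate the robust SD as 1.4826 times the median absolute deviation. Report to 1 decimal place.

146.8 ms

Sorted: 530, 531, 615, 666, 725, 729, 755, 767, 828, 884, 1580 → median = 729
|x − 729| sorted: 0, 4, 26, 38, 63, 99, 114, 155, 198, 199, 851 → MAD = 99
Robust SD ≈ 1.4826 × 99 = 146.777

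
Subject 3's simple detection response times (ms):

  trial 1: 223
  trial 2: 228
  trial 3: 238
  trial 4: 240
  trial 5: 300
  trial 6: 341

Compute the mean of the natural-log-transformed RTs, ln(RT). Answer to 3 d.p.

5.554

ln(RT): 5.4072, 5.4293, 5.4723, 5.4806, 5.7038, 5.8319
Σ ln(RT) = 33.3251
Mean = 33.3251/6 = 5.55418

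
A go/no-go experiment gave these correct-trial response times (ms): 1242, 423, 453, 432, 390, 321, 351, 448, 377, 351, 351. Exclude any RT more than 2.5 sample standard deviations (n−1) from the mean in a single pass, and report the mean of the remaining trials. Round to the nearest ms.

390 ms

n = 11, ΣRT = 5139, M = 467.182
Σ(x−M)² = 680055.64; s = √(680055.64/10) = 260.779
Cutoffs: 467.182 ± 2.5·260.779 → [-184.8, 1119.1]
Outside: 1242 → excluded.
Retained (n=10): Σ = 3897, mean = 3897/10 = 389.700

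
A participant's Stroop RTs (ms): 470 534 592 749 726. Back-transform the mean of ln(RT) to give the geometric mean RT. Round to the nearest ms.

605 ms

ln(RT): 6.1527, 6.2804, 6.3835, 6.6187, 6.5876
Mean ln(RT) = 32.0229/5 = 6.40458
Geometric mean = exp(6.40458) = 604.61 ms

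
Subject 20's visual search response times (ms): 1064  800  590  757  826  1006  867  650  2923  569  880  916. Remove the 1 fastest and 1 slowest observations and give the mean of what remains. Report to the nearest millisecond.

836 ms

Sorted: 569, 590, 650, 757, 800, 826, 867, 880, 916, 1006, 1064, 2923
Drop lowest 1 (569) and highest 1 (2923)
Remaining (n=10): Σ = 8356, mean = 8356/10 = 835.600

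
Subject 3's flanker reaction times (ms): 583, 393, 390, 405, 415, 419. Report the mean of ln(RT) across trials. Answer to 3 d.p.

ln(RT): 6.3682, 5.9738, 5.9661, 6.0039, 6.0283, 6.0379
Σ ln(RT) = 36.3782
Mean = 36.3782/6 = 6.06303

6.063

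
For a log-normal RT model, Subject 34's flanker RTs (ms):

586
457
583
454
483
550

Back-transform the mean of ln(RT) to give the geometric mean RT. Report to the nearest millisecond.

ln(RT): 6.3733, 6.1247, 6.3682, 6.1181, 6.1800, 6.3099
Mean ln(RT) = 37.4742/6 = 6.24570
Geometric mean = exp(6.24570) = 515.79 ms

516 ms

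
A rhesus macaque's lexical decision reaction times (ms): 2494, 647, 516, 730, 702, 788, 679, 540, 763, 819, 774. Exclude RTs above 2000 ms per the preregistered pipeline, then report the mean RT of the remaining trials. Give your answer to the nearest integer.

Excluded: 2494
Retained (n=10): Σ = 6958
Mean = 6958/10 = 695.8000

696 ms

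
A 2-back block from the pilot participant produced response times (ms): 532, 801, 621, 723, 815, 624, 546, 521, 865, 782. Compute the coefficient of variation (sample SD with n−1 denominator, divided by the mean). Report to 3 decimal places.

n = 10, Σ = 6830, M = 683.0000
Σ(x−M)² = 151012.000; s = √(151012.000/9) = 129.5342
CV = 129.5342 / 683.0000 = 0.18965

0.190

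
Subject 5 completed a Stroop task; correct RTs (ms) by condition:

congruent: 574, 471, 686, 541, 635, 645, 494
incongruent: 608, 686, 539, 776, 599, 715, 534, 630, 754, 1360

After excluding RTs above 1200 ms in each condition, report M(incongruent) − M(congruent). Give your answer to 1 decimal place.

incongruent: exclude 1360
M(congruent) = 4046/7 = 578.000
M(incongruent) = 5841/9 = 649.000
Difference = 649.000 − 578.000 = 71.000 ms

71.0 ms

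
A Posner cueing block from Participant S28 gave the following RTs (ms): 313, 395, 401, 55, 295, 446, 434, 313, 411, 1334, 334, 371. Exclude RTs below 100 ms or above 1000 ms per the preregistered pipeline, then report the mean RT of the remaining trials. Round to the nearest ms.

371 ms

Excluded: 55, 1334
Retained (n=10): Σ = 3713
Mean = 3713/10 = 371.3000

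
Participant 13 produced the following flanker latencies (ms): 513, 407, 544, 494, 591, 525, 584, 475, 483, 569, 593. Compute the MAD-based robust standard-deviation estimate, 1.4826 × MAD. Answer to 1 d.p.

65.2 ms

Sorted: 407, 475, 483, 494, 513, 525, 544, 569, 584, 591, 593 → median = 525
|x − 525| sorted: 0, 12, 19, 31, 42, 44, 50, 59, 66, 68, 118 → MAD = 44
Robust SD ≈ 1.4826 × 44 = 65.234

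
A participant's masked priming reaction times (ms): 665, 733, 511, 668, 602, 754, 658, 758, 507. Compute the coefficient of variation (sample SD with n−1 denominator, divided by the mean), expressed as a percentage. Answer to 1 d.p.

n = 9, Σ = 5856, M = 650.6667
Σ(x−M)² = 72052.000; s = √(72052.000/8) = 94.9026
CV = 94.9026 / 650.6667 = 0.14585 = 14.585%

14.6%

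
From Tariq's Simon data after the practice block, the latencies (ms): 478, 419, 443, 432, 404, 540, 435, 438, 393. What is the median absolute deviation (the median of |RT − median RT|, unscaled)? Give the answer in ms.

Sorted: 393, 404, 419, 432, 435, 438, 443, 478, 540 → median = 435
|x − 435|: 43, 16, 8, 3, 31, 105, 0, 3, 42
Sorted deviations: 0, 3, 3, 8, 16, 31, 42, 43, 105 → MAD = 16

16 ms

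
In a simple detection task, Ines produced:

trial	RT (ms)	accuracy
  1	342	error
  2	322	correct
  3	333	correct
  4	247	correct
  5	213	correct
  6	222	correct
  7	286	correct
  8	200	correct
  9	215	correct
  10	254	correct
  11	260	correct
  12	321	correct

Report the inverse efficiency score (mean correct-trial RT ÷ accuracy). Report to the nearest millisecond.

Correct trials (n=11): 322, 333, 247, 213, 222, 286, 200, 215, 254, 260, 321
Mean correct RT = 2873/11 = 261.1818 ms
Proportion correct = 11/12
IES = 261.1818 / (11/12) = 284.926 ms

285 ms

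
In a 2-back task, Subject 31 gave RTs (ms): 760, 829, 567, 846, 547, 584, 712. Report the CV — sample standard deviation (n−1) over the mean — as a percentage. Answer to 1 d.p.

n = 7, Σ = 4845, M = 692.1429
Σ(x−M)² = 95822.857; s = √(95822.857/6) = 126.3743
CV = 126.3743 / 692.1429 = 0.18258 = 18.258%

18.3%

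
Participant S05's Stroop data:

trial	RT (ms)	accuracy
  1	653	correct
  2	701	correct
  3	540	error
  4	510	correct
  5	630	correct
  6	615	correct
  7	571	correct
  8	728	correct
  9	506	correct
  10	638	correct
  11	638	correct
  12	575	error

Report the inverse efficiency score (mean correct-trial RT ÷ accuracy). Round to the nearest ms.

Correct trials (n=10): 653, 701, 510, 630, 615, 571, 728, 506, 638, 638
Mean correct RT = 6190/10 = 619.0000 ms
Proportion correct = 10/12
IES = 619.0000 / (10/12) = 742.800 ms

743 ms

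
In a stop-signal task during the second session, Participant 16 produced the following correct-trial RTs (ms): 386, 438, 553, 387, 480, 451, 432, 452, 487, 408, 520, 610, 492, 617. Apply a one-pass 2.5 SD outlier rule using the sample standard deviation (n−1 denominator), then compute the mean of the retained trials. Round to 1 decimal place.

479.5 ms

n = 14, ΣRT = 6713, M = 479.500
Σ(x−M)² = 71149.50; s = √(71149.50/13) = 73.980
Cutoffs: 479.500 ± 2.5·73.980 → [294.6, 664.4]
No RTs fall outside the cutoffs; all 14 retained. Mean = 6713/14 = 479.500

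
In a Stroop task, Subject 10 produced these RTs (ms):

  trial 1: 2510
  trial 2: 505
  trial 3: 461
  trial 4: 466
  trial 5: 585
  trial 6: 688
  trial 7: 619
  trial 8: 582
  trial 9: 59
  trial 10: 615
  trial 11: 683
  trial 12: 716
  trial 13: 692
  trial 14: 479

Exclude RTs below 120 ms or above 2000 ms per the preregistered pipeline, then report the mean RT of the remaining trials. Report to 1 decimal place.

590.9 ms

Excluded: 59, 2510
Retained (n=12): Σ = 7091
Mean = 7091/12 = 590.9167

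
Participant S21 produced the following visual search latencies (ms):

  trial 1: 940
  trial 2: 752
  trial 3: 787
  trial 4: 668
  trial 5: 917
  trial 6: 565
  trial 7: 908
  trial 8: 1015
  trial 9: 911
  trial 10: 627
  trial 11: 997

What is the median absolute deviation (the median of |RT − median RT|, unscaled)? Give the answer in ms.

Sorted: 565, 627, 668, 752, 787, 908, 911, 917, 940, 997, 1015 → median = 908
|x − 908|: 32, 156, 121, 240, 9, 343, 0, 107, 3, 281, 89
Sorted deviations: 0, 3, 9, 32, 89, 107, 121, 156, 240, 281, 343 → MAD = 107

107 ms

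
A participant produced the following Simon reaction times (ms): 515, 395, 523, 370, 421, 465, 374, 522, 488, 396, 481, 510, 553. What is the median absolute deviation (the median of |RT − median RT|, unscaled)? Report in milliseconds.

42 ms

Sorted: 370, 374, 395, 396, 421, 465, 481, 488, 510, 515, 522, 523, 553 → median = 481
|x − 481|: 34, 86, 42, 111, 60, 16, 107, 41, 7, 85, 0, 29, 72
Sorted deviations: 0, 7, 16, 29, 34, 41, 42, 60, 72, 85, 86, 107, 111 → MAD = 42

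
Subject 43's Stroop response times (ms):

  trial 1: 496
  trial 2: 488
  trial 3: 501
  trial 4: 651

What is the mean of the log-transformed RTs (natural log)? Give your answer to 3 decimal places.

ln(RT): 6.2066, 6.1903, 6.2166, 6.4785
Σ ln(RT) = 25.0920
Mean = 25.0920/4 = 6.27300

6.273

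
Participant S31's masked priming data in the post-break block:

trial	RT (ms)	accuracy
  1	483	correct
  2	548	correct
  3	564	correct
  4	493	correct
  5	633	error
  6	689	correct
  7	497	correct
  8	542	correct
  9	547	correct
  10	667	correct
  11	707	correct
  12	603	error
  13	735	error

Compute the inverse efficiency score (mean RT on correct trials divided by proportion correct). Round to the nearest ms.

Correct trials (n=10): 483, 548, 564, 493, 689, 497, 542, 547, 667, 707
Mean correct RT = 5737/10 = 573.7000 ms
Proportion correct = 10/13
IES = 573.7000 / (10/13) = 745.810 ms

746 ms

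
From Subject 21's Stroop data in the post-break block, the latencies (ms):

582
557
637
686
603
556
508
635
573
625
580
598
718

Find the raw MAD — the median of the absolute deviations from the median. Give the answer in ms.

37 ms

Sorted: 508, 556, 557, 573, 580, 582, 598, 603, 625, 635, 637, 686, 718 → median = 598
|x − 598|: 16, 41, 39, 88, 5, 42, 90, 37, 25, 27, 18, 0, 120
Sorted deviations: 0, 5, 16, 18, 25, 27, 37, 39, 41, 42, 88, 90, 120 → MAD = 37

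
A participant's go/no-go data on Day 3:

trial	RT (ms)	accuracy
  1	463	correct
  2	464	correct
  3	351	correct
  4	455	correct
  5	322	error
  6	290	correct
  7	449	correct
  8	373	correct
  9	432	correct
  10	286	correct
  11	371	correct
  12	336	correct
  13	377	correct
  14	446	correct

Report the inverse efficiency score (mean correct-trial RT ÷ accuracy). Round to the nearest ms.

422 ms

Correct trials (n=13): 463, 464, 351, 455, 290, 449, 373, 432, 286, 371, 336, 377, 446
Mean correct RT = 5093/13 = 391.7692 ms
Proportion correct = 13/14
IES = 391.7692 / (13/14) = 421.905 ms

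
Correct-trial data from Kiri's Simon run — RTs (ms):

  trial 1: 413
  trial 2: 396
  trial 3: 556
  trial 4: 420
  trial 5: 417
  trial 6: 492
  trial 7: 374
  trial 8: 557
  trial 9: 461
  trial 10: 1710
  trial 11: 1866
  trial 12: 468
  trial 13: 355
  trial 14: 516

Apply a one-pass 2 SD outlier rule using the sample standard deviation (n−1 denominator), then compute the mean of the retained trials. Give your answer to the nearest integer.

452 ms

n = 14, ΣRT = 9001, M = 642.929
Σ(x−M)² = 3121880.93; s = √(3121880.93/13) = 490.046
Cutoffs: 642.929 ± 2·490.046 → [-337.2, 1623.0]
Outside: 1710, 1866 → excluded.
Retained (n=12): Σ = 5425, mean = 5425/12 = 452.083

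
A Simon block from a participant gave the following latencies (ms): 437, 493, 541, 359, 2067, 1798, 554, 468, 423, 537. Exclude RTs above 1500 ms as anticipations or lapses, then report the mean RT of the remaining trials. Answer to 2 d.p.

476.50 ms

Excluded: 1798, 2067
Retained (n=8): Σ = 3812
Mean = 3812/8 = 476.5000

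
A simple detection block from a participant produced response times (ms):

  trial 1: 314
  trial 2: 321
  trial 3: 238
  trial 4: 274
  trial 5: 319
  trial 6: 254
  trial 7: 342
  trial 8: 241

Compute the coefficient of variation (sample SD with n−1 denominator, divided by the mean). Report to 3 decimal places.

0.142

n = 8, Σ = 2303, M = 287.8750
Σ(x−M)² = 11702.875; s = √(11702.875/7) = 40.8881
CV = 40.8881 / 287.8750 = 0.14203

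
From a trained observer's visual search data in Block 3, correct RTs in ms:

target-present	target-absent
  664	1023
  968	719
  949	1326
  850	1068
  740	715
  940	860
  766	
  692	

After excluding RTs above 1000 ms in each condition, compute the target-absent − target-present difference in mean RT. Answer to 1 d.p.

target-absent: exclude 1023, 1326, 1068
M(target-present) = 6569/8 = 821.125
M(target-absent) = 2294/3 = 764.667
Difference = 764.667 − 821.125 = -56.458 ms

-56.5 ms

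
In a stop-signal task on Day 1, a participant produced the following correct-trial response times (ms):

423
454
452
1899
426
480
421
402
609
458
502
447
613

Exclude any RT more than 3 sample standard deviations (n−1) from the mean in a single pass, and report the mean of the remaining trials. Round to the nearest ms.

n = 13, ΣRT = 7586, M = 583.538
Σ(x−M)² = 1927775.23; s = √(1927775.23/12) = 400.809
Cutoffs: 583.538 ± 3·400.809 → [-618.9, 1786.0]
Outside: 1899 → excluded.
Retained (n=12): Σ = 5687, mean = 5687/12 = 473.917

474 ms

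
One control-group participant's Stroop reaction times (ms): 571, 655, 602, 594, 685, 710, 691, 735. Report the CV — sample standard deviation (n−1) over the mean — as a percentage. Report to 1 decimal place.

n = 8, Σ = 5243, M = 655.3750
Σ(x−M)² = 25205.875; s = √(25205.875/7) = 60.0070
CV = 60.0070 / 655.3750 = 0.09156 = 9.156%

9.2%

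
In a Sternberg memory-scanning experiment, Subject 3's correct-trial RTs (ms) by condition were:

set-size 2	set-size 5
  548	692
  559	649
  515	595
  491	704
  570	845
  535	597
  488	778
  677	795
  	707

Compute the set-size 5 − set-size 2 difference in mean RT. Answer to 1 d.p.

159.0 ms

M(set-size 2) = 4383/8 = 547.875
M(set-size 5) = 6362/9 = 706.889
Difference = 706.889 − 547.875 = 159.014 ms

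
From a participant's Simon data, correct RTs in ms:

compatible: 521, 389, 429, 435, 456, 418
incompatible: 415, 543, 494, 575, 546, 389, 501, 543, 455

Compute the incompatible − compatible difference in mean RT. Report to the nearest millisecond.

54 ms

M(compatible) = 2648/6 = 441.333
M(incompatible) = 4461/9 = 495.667
Difference = 495.667 − 441.333 = 54.333 ms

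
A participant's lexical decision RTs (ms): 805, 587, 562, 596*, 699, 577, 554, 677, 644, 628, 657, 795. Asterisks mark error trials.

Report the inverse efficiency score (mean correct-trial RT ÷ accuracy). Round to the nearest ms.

Correct trials (n=11): 805, 587, 562, 699, 577, 554, 677, 644, 628, 657, 795
Mean correct RT = 7185/11 = 653.1818 ms
Proportion correct = 11/12
IES = 653.1818 / (11/12) = 712.562 ms

713 ms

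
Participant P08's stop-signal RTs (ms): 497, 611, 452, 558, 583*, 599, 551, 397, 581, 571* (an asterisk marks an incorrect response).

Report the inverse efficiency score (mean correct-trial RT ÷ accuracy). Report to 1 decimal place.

Correct trials (n=8): 497, 611, 452, 558, 599, 551, 397, 581
Mean correct RT = 4246/8 = 530.7500 ms
Proportion correct = 8/10
IES = 530.7500 / (8/10) = 663.438 ms

663.4 ms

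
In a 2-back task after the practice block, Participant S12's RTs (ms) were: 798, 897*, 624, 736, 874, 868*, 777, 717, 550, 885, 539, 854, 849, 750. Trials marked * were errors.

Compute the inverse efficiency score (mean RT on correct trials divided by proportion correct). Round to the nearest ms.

870 ms

Correct trials (n=12): 798, 624, 736, 874, 777, 717, 550, 885, 539, 854, 849, 750
Mean correct RT = 8953/12 = 746.0833 ms
Proportion correct = 12/14
IES = 746.0833 / (12/14) = 870.431 ms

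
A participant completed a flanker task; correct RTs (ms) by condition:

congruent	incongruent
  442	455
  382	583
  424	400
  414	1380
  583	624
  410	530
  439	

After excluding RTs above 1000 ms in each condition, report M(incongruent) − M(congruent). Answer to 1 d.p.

76.4 ms

incongruent: exclude 1380
M(congruent) = 3094/7 = 442.000
M(incongruent) = 2592/5 = 518.400
Difference = 518.400 − 442.000 = 76.400 ms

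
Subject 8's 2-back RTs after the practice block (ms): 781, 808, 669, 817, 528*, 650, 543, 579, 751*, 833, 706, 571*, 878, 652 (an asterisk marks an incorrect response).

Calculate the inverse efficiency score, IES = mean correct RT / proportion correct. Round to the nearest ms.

916 ms

Correct trials (n=11): 781, 808, 669, 817, 650, 543, 579, 833, 706, 878, 652
Mean correct RT = 7916/11 = 719.6364 ms
Proportion correct = 11/14
IES = 719.6364 / (11/14) = 915.901 ms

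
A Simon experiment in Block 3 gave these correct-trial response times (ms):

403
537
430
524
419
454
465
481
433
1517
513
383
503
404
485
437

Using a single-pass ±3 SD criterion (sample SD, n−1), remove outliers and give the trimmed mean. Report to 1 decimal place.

458.1 ms

n = 16, ΣRT = 8388, M = 524.250
Σ(x−M)² = 1083163.00; s = √(1083163.00/15) = 268.721
Cutoffs: 524.250 ± 3·268.721 → [-281.9, 1330.4]
Outside: 1517 → excluded.
Retained (n=15): Σ = 6871, mean = 6871/15 = 458.067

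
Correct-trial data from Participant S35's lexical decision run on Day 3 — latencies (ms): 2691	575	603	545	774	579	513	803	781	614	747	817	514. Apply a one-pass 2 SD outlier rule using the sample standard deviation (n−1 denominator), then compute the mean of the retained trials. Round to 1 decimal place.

n = 13, ΣRT = 10556, M = 812.000
Σ(x−M)² = 3980214.00; s = √(3980214.00/12) = 575.921
Cutoffs: 812.000 ± 2·575.921 → [-339.8, 1963.8]
Outside: 2691 → excluded.
Retained (n=12): Σ = 7865, mean = 7865/12 = 655.417

655.4 ms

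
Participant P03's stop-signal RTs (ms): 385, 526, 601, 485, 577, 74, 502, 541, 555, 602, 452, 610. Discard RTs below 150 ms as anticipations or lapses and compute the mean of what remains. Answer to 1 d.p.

530.5 ms

Excluded: 74
Retained (n=11): Σ = 5836
Mean = 5836/11 = 530.5455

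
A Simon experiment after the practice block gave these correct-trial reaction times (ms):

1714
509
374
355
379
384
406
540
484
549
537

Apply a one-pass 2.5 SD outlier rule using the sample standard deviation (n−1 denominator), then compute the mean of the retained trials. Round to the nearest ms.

452 ms

n = 11, ΣRT = 6231, M = 566.455
Σ(x−M)² = 1504758.73; s = √(1504758.73/10) = 387.912
Cutoffs: 566.455 ± 2.5·387.912 → [-403.3, 1536.2]
Outside: 1714 → excluded.
Retained (n=10): Σ = 4517, mean = 4517/10 = 451.700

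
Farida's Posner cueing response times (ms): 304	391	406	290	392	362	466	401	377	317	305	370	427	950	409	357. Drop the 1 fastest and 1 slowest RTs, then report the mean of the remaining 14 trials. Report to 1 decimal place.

377.4 ms

Sorted: 290, 304, 305, 317, 357, 362, 370, 377, 391, 392, 401, 406, 409, 427, 466, 950
Drop lowest 1 (290) and highest 1 (950)
Remaining (n=14): Σ = 5284, mean = 5284/14 = 377.429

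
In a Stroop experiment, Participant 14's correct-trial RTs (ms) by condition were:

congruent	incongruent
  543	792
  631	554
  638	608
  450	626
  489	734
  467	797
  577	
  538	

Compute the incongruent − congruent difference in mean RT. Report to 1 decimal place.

M(congruent) = 4333/8 = 541.625
M(incongruent) = 4111/6 = 685.167
Difference = 685.167 − 541.625 = 143.542 ms

143.5 ms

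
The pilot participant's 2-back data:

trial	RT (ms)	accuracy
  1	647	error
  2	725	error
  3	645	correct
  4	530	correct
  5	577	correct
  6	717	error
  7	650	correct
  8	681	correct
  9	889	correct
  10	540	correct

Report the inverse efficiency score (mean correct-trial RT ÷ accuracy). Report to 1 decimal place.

920.8 ms

Correct trials (n=7): 645, 530, 577, 650, 681, 889, 540
Mean correct RT = 4512/7 = 644.5714 ms
Proportion correct = 7/10
IES = 644.5714 / (7/10) = 920.816 ms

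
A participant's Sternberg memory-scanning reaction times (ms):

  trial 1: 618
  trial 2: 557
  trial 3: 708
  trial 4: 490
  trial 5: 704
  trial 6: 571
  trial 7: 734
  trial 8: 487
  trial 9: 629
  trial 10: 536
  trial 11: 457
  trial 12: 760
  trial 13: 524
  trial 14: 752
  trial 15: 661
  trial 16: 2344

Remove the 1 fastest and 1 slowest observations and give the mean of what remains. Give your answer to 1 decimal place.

623.6 ms

Sorted: 457, 487, 490, 524, 536, 557, 571, 618, 629, 661, 704, 708, 734, 752, 760, 2344
Drop lowest 1 (457) and highest 1 (2344)
Remaining (n=14): Σ = 8731, mean = 8731/14 = 623.643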